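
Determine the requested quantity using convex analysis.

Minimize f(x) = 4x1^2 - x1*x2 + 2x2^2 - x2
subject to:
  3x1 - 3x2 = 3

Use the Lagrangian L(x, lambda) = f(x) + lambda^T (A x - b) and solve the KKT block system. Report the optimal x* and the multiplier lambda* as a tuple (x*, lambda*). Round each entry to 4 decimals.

Form the Lagrangian:
  L(x, lambda) = (1/2) x^T Q x + c^T x + lambda^T (A x - b)
Stationarity (grad_x L = 0): Q x + c + A^T lambda = 0.
Primal feasibility: A x = b.

This gives the KKT block system:
  [ Q   A^T ] [ x     ]   [-c ]
  [ A    0  ] [ lambda ] = [ b ]

Solving the linear system:
  x*      = (0.4, -0.6)
  lambda* = (-1.2667)
  f(x*)   = 2.2

x* = (0.4, -0.6), lambda* = (-1.2667)


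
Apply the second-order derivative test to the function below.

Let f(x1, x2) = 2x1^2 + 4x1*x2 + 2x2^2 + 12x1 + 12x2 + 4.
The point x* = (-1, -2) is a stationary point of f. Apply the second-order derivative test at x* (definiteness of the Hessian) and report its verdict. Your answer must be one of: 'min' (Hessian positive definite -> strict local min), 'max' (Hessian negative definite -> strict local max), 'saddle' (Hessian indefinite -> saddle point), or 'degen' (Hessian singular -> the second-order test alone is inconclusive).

Compute the Hessian H = grad^2 f:
  H = [[4, 4], [4, 4]]
Verify stationarity: grad f(x*) = H x* + g = (0, 0).
Eigenvalues of H: 0, 8.
H has a zero eigenvalue (singular; positive semidefinite but not definite), so H is neither positive definite, negative definite, nor indefinite. The second-order test alone is inconclusive -> degen.
(Indeed, f is constant along the null direction of H through x*, so x* is not a strict local extremum.)

degen


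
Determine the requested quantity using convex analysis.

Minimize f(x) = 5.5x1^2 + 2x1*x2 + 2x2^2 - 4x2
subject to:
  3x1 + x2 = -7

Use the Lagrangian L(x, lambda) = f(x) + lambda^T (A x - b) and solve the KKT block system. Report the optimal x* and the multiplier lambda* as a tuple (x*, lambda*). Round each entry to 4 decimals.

Form the Lagrangian:
  L(x, lambda) = (1/2) x^T Q x + c^T x + lambda^T (A x - b)
Stationarity (grad_x L = 0): Q x + c + A^T lambda = 0.
Primal feasibility: A x = b.

This gives the KKT block system:
  [ Q   A^T ] [ x     ]   [-c ]
  [ A    0  ] [ lambda ] = [ b ]

Solving the linear system:
  x*      = (-2.3429, 0.0286)
  lambda* = (8.5714)
  f(x*)   = 29.9429

x* = (-2.3429, 0.0286), lambda* = (8.5714)


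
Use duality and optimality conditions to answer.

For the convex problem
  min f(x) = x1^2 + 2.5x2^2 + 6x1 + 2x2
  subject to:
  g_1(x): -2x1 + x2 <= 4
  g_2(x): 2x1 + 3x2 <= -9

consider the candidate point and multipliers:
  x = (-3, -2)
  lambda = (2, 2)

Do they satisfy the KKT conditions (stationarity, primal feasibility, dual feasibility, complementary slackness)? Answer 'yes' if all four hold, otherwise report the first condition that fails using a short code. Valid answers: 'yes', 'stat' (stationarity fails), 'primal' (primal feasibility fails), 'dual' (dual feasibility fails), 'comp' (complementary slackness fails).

Gradient of f: grad f(x) = Q x + c = (0, -8)
Constraint values g_i(x) = a_i^T x - b_i:
  g_1((-3, -2)) = 0
  g_2((-3, -2)) = -3
Stationarity residual: grad f(x) + sum_i lambda_i a_i = (0, 0)
  -> stationarity OK
Primal feasibility (all g_i <= 0): OK
Dual feasibility (all lambda_i >= 0): OK
Complementary slackness (lambda_i * g_i(x) = 0 for all i): FAILS

Verdict: the first failing condition is complementary_slackness -> comp.

comp


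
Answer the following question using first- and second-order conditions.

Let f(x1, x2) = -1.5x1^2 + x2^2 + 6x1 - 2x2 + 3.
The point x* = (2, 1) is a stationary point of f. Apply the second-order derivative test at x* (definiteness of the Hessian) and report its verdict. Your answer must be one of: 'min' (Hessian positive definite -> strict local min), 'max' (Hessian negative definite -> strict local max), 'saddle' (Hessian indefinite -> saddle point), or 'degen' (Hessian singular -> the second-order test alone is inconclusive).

Compute the Hessian H = grad^2 f:
  H = [[-3, 0], [0, 2]]
Verify stationarity: grad f(x*) = H x* + g = (0, 0).
Eigenvalues of H: -3, 2.
Eigenvalues have mixed signs, so H is indefinite -> x* is a saddle point.

saddle


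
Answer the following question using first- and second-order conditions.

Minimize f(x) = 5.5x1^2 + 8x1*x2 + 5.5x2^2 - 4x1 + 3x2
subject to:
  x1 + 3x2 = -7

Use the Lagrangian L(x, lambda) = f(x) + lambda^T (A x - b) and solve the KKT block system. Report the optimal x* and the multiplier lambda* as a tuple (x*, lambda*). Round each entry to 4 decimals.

Form the Lagrangian:
  L(x, lambda) = (1/2) x^T Q x + c^T x + lambda^T (A x - b)
Stationarity (grad_x L = 0): Q x + c + A^T lambda = 0.
Primal feasibility: A x = b.

This gives the KKT block system:
  [ Q   A^T ] [ x     ]   [-c ]
  [ A    0  ] [ lambda ] = [ b ]

Solving the linear system:
  x*      = (2.1935, -3.0645)
  lambda* = (4.3871)
  f(x*)   = 6.371

x* = (2.1935, -3.0645), lambda* = (4.3871)


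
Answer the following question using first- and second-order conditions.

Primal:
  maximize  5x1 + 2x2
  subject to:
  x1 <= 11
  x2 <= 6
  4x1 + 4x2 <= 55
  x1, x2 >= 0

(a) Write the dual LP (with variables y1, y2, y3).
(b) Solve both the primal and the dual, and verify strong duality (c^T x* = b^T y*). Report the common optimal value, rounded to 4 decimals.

The standard primal-dual pair for 'max c^T x s.t. A x <= b, x >= 0' is:
  Dual:  min b^T y  s.t.  A^T y >= c,  y >= 0.

So the dual LP is:
  minimize  11y1 + 6y2 + 55y3
  subject to:
    y1 + 4y3 >= 5
    y2 + 4y3 >= 2
    y1, y2, y3 >= 0

Solving the primal: x* = (11, 2.75).
  primal value c^T x* = 60.5.
Solving the dual: y* = (3, 0, 0.5).
  dual value b^T y* = 60.5.
Strong duality: c^T x* = b^T y*. Confirmed.

60.5


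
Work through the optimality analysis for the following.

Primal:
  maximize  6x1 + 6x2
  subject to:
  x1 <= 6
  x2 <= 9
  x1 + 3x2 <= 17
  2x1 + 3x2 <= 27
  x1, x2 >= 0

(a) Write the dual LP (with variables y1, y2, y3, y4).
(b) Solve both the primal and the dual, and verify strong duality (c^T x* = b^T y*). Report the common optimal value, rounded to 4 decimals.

The standard primal-dual pair for 'max c^T x s.t. A x <= b, x >= 0' is:
  Dual:  min b^T y  s.t.  A^T y >= c,  y >= 0.

So the dual LP is:
  minimize  6y1 + 9y2 + 17y3 + 27y4
  subject to:
    y1 + y3 + 2y4 >= 6
    y2 + 3y3 + 3y4 >= 6
    y1, y2, y3, y4 >= 0

Solving the primal: x* = (6, 3.6667).
  primal value c^T x* = 58.
Solving the dual: y* = (4, 0, 2, 0).
  dual value b^T y* = 58.
Strong duality: c^T x* = b^T y*. Confirmed.

58


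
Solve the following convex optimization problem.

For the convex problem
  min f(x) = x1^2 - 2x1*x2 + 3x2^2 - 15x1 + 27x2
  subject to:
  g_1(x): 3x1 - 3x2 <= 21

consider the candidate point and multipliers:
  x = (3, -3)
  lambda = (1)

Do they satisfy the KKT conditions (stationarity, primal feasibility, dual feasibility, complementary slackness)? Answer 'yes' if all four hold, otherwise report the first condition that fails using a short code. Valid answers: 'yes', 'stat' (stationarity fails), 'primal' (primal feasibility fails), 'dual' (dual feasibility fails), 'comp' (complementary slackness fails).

Gradient of f: grad f(x) = Q x + c = (-3, 3)
Constraint values g_i(x) = a_i^T x - b_i:
  g_1((3, -3)) = -3
Stationarity residual: grad f(x) + sum_i lambda_i a_i = (0, 0)
  -> stationarity OK
Primal feasibility (all g_i <= 0): OK
Dual feasibility (all lambda_i >= 0): OK
Complementary slackness (lambda_i * g_i(x) = 0 for all i): FAILS

Verdict: the first failing condition is complementary_slackness -> comp.

comp


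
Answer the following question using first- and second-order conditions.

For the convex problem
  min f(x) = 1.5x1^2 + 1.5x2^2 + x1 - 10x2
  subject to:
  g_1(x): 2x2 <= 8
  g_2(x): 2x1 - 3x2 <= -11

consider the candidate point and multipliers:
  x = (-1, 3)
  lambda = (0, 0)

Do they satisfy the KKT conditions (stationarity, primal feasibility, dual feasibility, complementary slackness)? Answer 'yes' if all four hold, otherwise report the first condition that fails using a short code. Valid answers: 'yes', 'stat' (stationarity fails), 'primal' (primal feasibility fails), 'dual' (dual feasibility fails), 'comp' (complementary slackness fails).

Gradient of f: grad f(x) = Q x + c = (-2, -1)
Constraint values g_i(x) = a_i^T x - b_i:
  g_1((-1, 3)) = -2
  g_2((-1, 3)) = 0
Stationarity residual: grad f(x) + sum_i lambda_i a_i = (-2, -1)
  -> stationarity FAILS
Primal feasibility (all g_i <= 0): OK
Dual feasibility (all lambda_i >= 0): OK
Complementary slackness (lambda_i * g_i(x) = 0 for all i): OK

Verdict: the first failing condition is stationarity -> stat.

stat


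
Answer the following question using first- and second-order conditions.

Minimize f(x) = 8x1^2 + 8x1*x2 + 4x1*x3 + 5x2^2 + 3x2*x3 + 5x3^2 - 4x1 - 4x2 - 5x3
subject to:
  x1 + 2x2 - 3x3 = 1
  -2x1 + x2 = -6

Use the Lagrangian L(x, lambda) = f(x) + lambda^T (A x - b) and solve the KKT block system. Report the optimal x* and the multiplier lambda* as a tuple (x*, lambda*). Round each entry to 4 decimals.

Form the Lagrangian:
  L(x, lambda) = (1/2) x^T Q x + c^T x + lambda^T (A x - b)
Stationarity (grad_x L = 0): Q x + c + A^T lambda = 0.
Primal feasibility: A x = b.

This gives the KKT block system:
  [ Q   A^T ] [ x     ]   [-c ]
  [ A    0  ] [ lambda ] = [ b ]

Solving the linear system:
  x*      = (2.2392, -1.5216, -0.6013)
  lambda* = (-2.2072, 7.5209)
  f(x*)   = 23.7344

x* = (2.2392, -1.5216, -0.6013), lambda* = (-2.2072, 7.5209)


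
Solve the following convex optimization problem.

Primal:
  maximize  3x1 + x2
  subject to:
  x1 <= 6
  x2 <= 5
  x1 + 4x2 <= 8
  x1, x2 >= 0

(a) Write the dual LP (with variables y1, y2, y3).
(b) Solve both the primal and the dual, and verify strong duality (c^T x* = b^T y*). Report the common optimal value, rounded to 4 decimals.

The standard primal-dual pair for 'max c^T x s.t. A x <= b, x >= 0' is:
  Dual:  min b^T y  s.t.  A^T y >= c,  y >= 0.

So the dual LP is:
  minimize  6y1 + 5y2 + 8y3
  subject to:
    y1 + y3 >= 3
    y2 + 4y3 >= 1
    y1, y2, y3 >= 0

Solving the primal: x* = (6, 0.5).
  primal value c^T x* = 18.5.
Solving the dual: y* = (2.75, 0, 0.25).
  dual value b^T y* = 18.5.
Strong duality: c^T x* = b^T y*. Confirmed.

18.5


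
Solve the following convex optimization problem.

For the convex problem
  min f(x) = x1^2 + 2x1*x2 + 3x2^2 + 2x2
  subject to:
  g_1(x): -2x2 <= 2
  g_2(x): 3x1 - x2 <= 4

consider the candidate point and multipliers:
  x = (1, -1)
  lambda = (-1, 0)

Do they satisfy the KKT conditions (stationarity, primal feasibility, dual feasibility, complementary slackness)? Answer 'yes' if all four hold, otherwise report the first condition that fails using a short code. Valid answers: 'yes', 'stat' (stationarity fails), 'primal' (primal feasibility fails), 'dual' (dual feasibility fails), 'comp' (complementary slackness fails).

Gradient of f: grad f(x) = Q x + c = (0, -2)
Constraint values g_i(x) = a_i^T x - b_i:
  g_1((1, -1)) = 0
  g_2((1, -1)) = 0
Stationarity residual: grad f(x) + sum_i lambda_i a_i = (0, 0)
  -> stationarity OK
Primal feasibility (all g_i <= 0): OK
Dual feasibility (all lambda_i >= 0): FAILS
Complementary slackness (lambda_i * g_i(x) = 0 for all i): OK

Verdict: the first failing condition is dual_feasibility -> dual.

dual


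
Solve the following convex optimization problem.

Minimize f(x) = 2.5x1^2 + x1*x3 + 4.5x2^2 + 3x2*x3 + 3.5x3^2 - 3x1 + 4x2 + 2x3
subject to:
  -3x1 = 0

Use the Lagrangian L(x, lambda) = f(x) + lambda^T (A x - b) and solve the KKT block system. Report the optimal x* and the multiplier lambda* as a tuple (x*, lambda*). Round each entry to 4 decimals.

Form the Lagrangian:
  L(x, lambda) = (1/2) x^T Q x + c^T x + lambda^T (A x - b)
Stationarity (grad_x L = 0): Q x + c + A^T lambda = 0.
Primal feasibility: A x = b.

This gives the KKT block system:
  [ Q   A^T ] [ x     ]   [-c ]
  [ A    0  ] [ lambda ] = [ b ]

Solving the linear system:
  x*      = (0, -0.4074, -0.1111)
  lambda* = (-1.037)
  f(x*)   = -0.9259

x* = (0, -0.4074, -0.1111), lambda* = (-1.037)


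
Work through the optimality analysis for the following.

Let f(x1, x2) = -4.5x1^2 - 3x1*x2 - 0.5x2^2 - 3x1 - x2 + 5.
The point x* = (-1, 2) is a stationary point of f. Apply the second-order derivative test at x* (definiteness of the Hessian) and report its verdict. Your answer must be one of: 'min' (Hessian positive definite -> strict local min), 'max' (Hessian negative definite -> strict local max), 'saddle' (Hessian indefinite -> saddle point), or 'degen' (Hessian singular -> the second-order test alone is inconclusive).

Compute the Hessian H = grad^2 f:
  H = [[-9, -3], [-3, -1]]
Verify stationarity: grad f(x*) = H x* + g = (0, 0).
Eigenvalues of H: -10, 0.
H has a zero eigenvalue (singular; negative semidefinite but not definite), so H is neither positive definite, negative definite, nor indefinite. The second-order test alone is inconclusive -> degen.
(Indeed, f is constant along the null direction of H through x*, so x* is not a strict local extremum.)

degen


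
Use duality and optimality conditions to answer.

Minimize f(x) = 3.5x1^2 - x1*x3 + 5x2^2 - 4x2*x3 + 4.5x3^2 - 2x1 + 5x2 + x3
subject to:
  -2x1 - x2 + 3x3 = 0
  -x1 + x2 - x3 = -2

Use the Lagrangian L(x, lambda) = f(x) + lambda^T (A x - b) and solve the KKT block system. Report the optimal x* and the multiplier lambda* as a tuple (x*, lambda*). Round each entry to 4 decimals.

Form the Lagrangian:
  L(x, lambda) = (1/2) x^T Q x + c^T x + lambda^T (A x - b)
Stationarity (grad_x L = 0): Q x + c + A^T lambda = 0.
Primal feasibility: A x = b.

This gives the KKT block system:
  [ Q   A^T ] [ x     ]   [-c ]
  [ A    0  ] [ lambda ] = [ b ]

Solving the linear system:
  x*      = (0.837, -0.9075, 0.2555)
  lambda* = (-0.4978, 4.5991)
  f(x*)   = 1.6211

x* = (0.837, -0.9075, 0.2555), lambda* = (-0.4978, 4.5991)


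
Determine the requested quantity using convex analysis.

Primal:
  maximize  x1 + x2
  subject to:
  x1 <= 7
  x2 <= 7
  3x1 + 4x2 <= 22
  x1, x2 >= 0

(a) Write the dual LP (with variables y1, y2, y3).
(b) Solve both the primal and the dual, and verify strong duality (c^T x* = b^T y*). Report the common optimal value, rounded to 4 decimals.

The standard primal-dual pair for 'max c^T x s.t. A x <= b, x >= 0' is:
  Dual:  min b^T y  s.t.  A^T y >= c,  y >= 0.

So the dual LP is:
  minimize  7y1 + 7y2 + 22y3
  subject to:
    y1 + 3y3 >= 1
    y2 + 4y3 >= 1
    y1, y2, y3 >= 0

Solving the primal: x* = (7, 0.25).
  primal value c^T x* = 7.25.
Solving the dual: y* = (0.25, 0, 0.25).
  dual value b^T y* = 7.25.
Strong duality: c^T x* = b^T y*. Confirmed.

7.25


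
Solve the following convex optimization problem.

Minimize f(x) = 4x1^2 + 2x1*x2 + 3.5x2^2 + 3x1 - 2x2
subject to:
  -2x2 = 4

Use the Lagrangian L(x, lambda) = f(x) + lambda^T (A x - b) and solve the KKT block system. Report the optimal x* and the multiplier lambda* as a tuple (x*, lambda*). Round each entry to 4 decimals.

Form the Lagrangian:
  L(x, lambda) = (1/2) x^T Q x + c^T x + lambda^T (A x - b)
Stationarity (grad_x L = 0): Q x + c + A^T lambda = 0.
Primal feasibility: A x = b.

This gives the KKT block system:
  [ Q   A^T ] [ x     ]   [-c ]
  [ A    0  ] [ lambda ] = [ b ]

Solving the linear system:
  x*      = (0.125, -2)
  lambda* = (-7.875)
  f(x*)   = 17.9375

x* = (0.125, -2), lambda* = (-7.875)


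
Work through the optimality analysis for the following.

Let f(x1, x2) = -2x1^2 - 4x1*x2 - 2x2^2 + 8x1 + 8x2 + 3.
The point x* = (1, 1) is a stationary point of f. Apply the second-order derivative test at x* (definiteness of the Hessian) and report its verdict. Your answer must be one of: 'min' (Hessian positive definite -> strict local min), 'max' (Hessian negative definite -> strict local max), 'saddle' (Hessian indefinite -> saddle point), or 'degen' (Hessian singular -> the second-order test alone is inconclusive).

Compute the Hessian H = grad^2 f:
  H = [[-4, -4], [-4, -4]]
Verify stationarity: grad f(x*) = H x* + g = (0, 0).
Eigenvalues of H: -8, 0.
H has a zero eigenvalue (singular; negative semidefinite but not definite), so H is neither positive definite, negative definite, nor indefinite. The second-order test alone is inconclusive -> degen.
(Indeed, f is constant along the null direction of H through x*, so x* is not a strict local extremum.)

degen


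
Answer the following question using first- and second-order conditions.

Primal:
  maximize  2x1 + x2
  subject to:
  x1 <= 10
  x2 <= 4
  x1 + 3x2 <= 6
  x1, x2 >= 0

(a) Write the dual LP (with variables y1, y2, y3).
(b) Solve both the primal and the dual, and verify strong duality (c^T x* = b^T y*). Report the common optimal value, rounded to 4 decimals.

The standard primal-dual pair for 'max c^T x s.t. A x <= b, x >= 0' is:
  Dual:  min b^T y  s.t.  A^T y >= c,  y >= 0.

So the dual LP is:
  minimize  10y1 + 4y2 + 6y3
  subject to:
    y1 + y3 >= 2
    y2 + 3y3 >= 1
    y1, y2, y3 >= 0

Solving the primal: x* = (6, 0).
  primal value c^T x* = 12.
Solving the dual: y* = (0, 0, 2).
  dual value b^T y* = 12.
Strong duality: c^T x* = b^T y*. Confirmed.

12


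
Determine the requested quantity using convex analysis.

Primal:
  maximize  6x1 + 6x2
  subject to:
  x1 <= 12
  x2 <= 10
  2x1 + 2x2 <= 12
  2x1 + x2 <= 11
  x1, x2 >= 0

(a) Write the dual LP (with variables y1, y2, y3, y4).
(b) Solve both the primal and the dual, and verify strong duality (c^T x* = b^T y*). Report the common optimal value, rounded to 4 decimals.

The standard primal-dual pair for 'max c^T x s.t. A x <= b, x >= 0' is:
  Dual:  min b^T y  s.t.  A^T y >= c,  y >= 0.

So the dual LP is:
  minimize  12y1 + 10y2 + 12y3 + 11y4
  subject to:
    y1 + 2y3 + 2y4 >= 6
    y2 + 2y3 + y4 >= 6
    y1, y2, y3, y4 >= 0

Solving the primal: x* = (5, 1).
  primal value c^T x* = 36.
Solving the dual: y* = (0, 0, 3, 0).
  dual value b^T y* = 36.
Strong duality: c^T x* = b^T y*. Confirmed.

36


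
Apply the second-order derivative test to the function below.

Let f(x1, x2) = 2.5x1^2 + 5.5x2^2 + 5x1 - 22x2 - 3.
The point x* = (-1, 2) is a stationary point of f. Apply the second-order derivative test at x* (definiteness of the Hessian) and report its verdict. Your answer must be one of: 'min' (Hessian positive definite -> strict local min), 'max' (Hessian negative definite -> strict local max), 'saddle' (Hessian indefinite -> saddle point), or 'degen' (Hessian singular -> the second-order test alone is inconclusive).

Compute the Hessian H = grad^2 f:
  H = [[5, 0], [0, 11]]
Verify stationarity: grad f(x*) = H x* + g = (0, 0).
Eigenvalues of H: 5, 11.
Both eigenvalues > 0, so H is positive definite -> x* is a strict local min.

min


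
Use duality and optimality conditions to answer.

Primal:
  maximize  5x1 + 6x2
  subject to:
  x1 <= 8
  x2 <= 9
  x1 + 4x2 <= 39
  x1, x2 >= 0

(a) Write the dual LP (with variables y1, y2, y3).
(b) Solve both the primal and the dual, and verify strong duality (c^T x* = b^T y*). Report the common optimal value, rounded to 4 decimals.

The standard primal-dual pair for 'max c^T x s.t. A x <= b, x >= 0' is:
  Dual:  min b^T y  s.t.  A^T y >= c,  y >= 0.

So the dual LP is:
  minimize  8y1 + 9y2 + 39y3
  subject to:
    y1 + y3 >= 5
    y2 + 4y3 >= 6
    y1, y2, y3 >= 0

Solving the primal: x* = (8, 7.75).
  primal value c^T x* = 86.5.
Solving the dual: y* = (3.5, 0, 1.5).
  dual value b^T y* = 86.5.
Strong duality: c^T x* = b^T y*. Confirmed.

86.5


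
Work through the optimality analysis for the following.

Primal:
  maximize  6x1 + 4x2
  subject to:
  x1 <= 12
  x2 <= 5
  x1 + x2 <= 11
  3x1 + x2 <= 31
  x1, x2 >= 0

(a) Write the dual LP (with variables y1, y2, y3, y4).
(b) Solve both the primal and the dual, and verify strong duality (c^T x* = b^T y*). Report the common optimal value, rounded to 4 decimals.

The standard primal-dual pair for 'max c^T x s.t. A x <= b, x >= 0' is:
  Dual:  min b^T y  s.t.  A^T y >= c,  y >= 0.

So the dual LP is:
  minimize  12y1 + 5y2 + 11y3 + 31y4
  subject to:
    y1 + y3 + 3y4 >= 6
    y2 + y3 + y4 >= 4
    y1, y2, y3, y4 >= 0

Solving the primal: x* = (10, 1).
  primal value c^T x* = 64.
Solving the dual: y* = (0, 0, 3, 1).
  dual value b^T y* = 64.
Strong duality: c^T x* = b^T y*. Confirmed.

64


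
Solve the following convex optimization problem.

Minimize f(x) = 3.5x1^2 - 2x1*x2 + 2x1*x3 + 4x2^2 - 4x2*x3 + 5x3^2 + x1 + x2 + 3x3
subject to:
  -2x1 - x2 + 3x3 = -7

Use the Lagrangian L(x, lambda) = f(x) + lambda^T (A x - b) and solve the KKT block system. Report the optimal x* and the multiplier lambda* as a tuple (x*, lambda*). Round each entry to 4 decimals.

Form the Lagrangian:
  L(x, lambda) = (1/2) x^T Q x + c^T x + lambda^T (A x - b)
Stationarity (grad_x L = 0): Q x + c + A^T lambda = 0.
Primal feasibility: A x = b.

This gives the KKT block system:
  [ Q   A^T ] [ x     ]   [-c ]
  [ A    0  ] [ lambda ] = [ b ]

Solving the linear system:
  x*      = (1.1924, -0.2228, -1.6127)
  lambda* = (3.2835)
  f(x*)   = 9.5582

x* = (1.1924, -0.2228, -1.6127), lambda* = (3.2835)


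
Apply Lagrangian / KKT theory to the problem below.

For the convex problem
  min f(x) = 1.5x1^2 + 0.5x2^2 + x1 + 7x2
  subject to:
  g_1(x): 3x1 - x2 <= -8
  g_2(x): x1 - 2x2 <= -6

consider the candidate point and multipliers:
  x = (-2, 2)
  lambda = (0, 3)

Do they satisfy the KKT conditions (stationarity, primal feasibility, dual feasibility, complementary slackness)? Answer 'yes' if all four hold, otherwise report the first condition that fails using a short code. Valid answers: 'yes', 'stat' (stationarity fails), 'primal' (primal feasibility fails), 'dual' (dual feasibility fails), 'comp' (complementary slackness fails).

Gradient of f: grad f(x) = Q x + c = (-5, 9)
Constraint values g_i(x) = a_i^T x - b_i:
  g_1((-2, 2)) = 0
  g_2((-2, 2)) = 0
Stationarity residual: grad f(x) + sum_i lambda_i a_i = (-2, 3)
  -> stationarity FAILS
Primal feasibility (all g_i <= 0): OK
Dual feasibility (all lambda_i >= 0): OK
Complementary slackness (lambda_i * g_i(x) = 0 for all i): OK

Verdict: the first failing condition is stationarity -> stat.

stat


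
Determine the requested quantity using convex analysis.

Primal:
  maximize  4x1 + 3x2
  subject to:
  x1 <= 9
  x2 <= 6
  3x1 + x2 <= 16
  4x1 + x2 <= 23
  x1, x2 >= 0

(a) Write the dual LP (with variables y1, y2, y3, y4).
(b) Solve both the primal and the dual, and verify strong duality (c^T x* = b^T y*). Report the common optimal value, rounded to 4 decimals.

The standard primal-dual pair for 'max c^T x s.t. A x <= b, x >= 0' is:
  Dual:  min b^T y  s.t.  A^T y >= c,  y >= 0.

So the dual LP is:
  minimize  9y1 + 6y2 + 16y3 + 23y4
  subject to:
    y1 + 3y3 + 4y4 >= 4
    y2 + y3 + y4 >= 3
    y1, y2, y3, y4 >= 0

Solving the primal: x* = (3.3333, 6).
  primal value c^T x* = 31.3333.
Solving the dual: y* = (0, 1.6667, 1.3333, 0).
  dual value b^T y* = 31.3333.
Strong duality: c^T x* = b^T y*. Confirmed.

31.3333


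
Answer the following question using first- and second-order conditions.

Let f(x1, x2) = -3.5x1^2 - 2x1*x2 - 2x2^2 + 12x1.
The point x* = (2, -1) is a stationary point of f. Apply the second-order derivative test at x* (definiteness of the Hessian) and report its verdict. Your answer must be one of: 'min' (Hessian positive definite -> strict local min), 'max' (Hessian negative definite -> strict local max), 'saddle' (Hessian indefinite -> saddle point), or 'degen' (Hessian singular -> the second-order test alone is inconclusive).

Compute the Hessian H = grad^2 f:
  H = [[-7, -2], [-2, -4]]
Verify stationarity: grad f(x*) = H x* + g = (0, 0).
Eigenvalues of H: -8, -3.
Both eigenvalues < 0, so H is negative definite -> x* is a strict local max.

max


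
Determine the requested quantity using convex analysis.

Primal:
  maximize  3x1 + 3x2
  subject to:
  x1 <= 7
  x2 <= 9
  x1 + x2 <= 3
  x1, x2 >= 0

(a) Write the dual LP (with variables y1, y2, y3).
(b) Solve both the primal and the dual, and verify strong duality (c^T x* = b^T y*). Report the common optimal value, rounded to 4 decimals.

The standard primal-dual pair for 'max c^T x s.t. A x <= b, x >= 0' is:
  Dual:  min b^T y  s.t.  A^T y >= c,  y >= 0.

So the dual LP is:
  minimize  7y1 + 9y2 + 3y3
  subject to:
    y1 + y3 >= 3
    y2 + y3 >= 3
    y1, y2, y3 >= 0

Solving the primal: x* = (3, 0).
  primal value c^T x* = 9.
Solving the dual: y* = (0, 0, 3).
  dual value b^T y* = 9.
Strong duality: c^T x* = b^T y*. Confirmed.

9


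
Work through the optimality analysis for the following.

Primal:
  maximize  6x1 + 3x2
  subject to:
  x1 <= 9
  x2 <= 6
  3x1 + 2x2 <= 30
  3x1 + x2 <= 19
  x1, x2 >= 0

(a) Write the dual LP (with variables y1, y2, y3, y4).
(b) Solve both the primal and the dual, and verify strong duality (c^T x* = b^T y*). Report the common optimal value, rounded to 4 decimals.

The standard primal-dual pair for 'max c^T x s.t. A x <= b, x >= 0' is:
  Dual:  min b^T y  s.t.  A^T y >= c,  y >= 0.

So the dual LP is:
  minimize  9y1 + 6y2 + 30y3 + 19y4
  subject to:
    y1 + 3y3 + 3y4 >= 6
    y2 + 2y3 + y4 >= 3
    y1, y2, y3, y4 >= 0

Solving the primal: x* = (4.3333, 6).
  primal value c^T x* = 44.
Solving the dual: y* = (0, 1, 0, 2).
  dual value b^T y* = 44.
Strong duality: c^T x* = b^T y*. Confirmed.

44


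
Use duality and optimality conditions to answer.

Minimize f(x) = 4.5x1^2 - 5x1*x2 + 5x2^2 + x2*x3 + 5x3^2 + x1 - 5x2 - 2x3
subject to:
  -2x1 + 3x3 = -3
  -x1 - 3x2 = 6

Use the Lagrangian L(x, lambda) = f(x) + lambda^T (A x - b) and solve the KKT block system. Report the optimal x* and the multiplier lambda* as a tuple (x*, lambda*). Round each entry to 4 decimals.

Form the Lagrangian:
  L(x, lambda) = (1/2) x^T Q x + c^T x + lambda^T (A x - b)
Stationarity (grad_x L = 0): Q x + c + A^T lambda = 0.
Primal feasibility: A x = b.

This gives the KKT block system:
  [ Q   A^T ] [ x     ]   [-c ]
  [ A    0  ] [ lambda ] = [ b ]

Solving the linear system:
  x*      = (-0.5924, -1.8025, -1.3949)
  lambda* = (5.9172, -7.1529)
  f(x*)   = 35.9395

x* = (-0.5924, -1.8025, -1.3949), lambda* = (5.9172, -7.1529)


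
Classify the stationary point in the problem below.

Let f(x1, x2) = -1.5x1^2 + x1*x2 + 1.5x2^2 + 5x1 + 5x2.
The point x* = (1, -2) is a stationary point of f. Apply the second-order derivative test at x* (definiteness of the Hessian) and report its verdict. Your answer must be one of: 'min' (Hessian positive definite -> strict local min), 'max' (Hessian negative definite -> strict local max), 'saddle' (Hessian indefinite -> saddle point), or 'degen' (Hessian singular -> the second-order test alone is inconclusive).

Compute the Hessian H = grad^2 f:
  H = [[-3, 1], [1, 3]]
Verify stationarity: grad f(x*) = H x* + g = (0, 0).
Eigenvalues of H: -3.1623, 3.1623.
Eigenvalues have mixed signs, so H is indefinite -> x* is a saddle point.

saddle


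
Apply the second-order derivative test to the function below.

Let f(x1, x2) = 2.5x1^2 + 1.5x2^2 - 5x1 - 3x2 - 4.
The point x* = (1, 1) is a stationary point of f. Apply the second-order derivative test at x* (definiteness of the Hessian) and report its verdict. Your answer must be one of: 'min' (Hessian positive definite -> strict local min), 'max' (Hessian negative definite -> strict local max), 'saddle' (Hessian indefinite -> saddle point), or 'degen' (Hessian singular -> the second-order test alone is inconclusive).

Compute the Hessian H = grad^2 f:
  H = [[5, 0], [0, 3]]
Verify stationarity: grad f(x*) = H x* + g = (0, 0).
Eigenvalues of H: 3, 5.
Both eigenvalues > 0, so H is positive definite -> x* is a strict local min.

min


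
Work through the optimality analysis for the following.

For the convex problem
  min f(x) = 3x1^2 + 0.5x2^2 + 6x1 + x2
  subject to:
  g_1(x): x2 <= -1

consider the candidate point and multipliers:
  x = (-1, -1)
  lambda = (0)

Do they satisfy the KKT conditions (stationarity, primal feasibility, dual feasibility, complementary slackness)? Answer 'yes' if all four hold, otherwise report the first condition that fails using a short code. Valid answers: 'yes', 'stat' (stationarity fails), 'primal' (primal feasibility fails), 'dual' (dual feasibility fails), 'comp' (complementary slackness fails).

Gradient of f: grad f(x) = Q x + c = (0, 0)
Constraint values g_i(x) = a_i^T x - b_i:
  g_1((-1, -1)) = 0
Stationarity residual: grad f(x) + sum_i lambda_i a_i = (0, 0)
  -> stationarity OK
Primal feasibility (all g_i <= 0): OK
Dual feasibility (all lambda_i >= 0): OK
Complementary slackness (lambda_i * g_i(x) = 0 for all i): OK

Verdict: yes, KKT holds.

yes


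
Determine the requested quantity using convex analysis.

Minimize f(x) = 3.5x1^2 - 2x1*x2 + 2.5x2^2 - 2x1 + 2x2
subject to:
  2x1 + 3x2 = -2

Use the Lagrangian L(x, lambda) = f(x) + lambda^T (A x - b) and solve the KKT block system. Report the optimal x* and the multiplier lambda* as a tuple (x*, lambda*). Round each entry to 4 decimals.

Form the Lagrangian:
  L(x, lambda) = (1/2) x^T Q x + c^T x + lambda^T (A x - b)
Stationarity (grad_x L = 0): Q x + c + A^T lambda = 0.
Primal feasibility: A x = b.

This gives the KKT block system:
  [ Q   A^T ] [ x     ]   [-c ]
  [ A    0  ] [ lambda ] = [ b ]

Solving the linear system:
  x*      = (-0.0187, -0.6542)
  lambda* = (0.4112)
  f(x*)   = -0.2243

x* = (-0.0187, -0.6542), lambda* = (0.4112)


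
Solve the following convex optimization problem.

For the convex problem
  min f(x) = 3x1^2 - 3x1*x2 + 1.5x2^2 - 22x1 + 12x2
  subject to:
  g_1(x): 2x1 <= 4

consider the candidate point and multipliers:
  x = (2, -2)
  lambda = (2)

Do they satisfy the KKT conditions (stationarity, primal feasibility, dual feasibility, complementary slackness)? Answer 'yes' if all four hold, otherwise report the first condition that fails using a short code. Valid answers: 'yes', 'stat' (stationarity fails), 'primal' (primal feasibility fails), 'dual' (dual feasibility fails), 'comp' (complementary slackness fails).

Gradient of f: grad f(x) = Q x + c = (-4, 0)
Constraint values g_i(x) = a_i^T x - b_i:
  g_1((2, -2)) = 0
Stationarity residual: grad f(x) + sum_i lambda_i a_i = (0, 0)
  -> stationarity OK
Primal feasibility (all g_i <= 0): OK
Dual feasibility (all lambda_i >= 0): OK
Complementary slackness (lambda_i * g_i(x) = 0 for all i): OK

Verdict: yes, KKT holds.

yes


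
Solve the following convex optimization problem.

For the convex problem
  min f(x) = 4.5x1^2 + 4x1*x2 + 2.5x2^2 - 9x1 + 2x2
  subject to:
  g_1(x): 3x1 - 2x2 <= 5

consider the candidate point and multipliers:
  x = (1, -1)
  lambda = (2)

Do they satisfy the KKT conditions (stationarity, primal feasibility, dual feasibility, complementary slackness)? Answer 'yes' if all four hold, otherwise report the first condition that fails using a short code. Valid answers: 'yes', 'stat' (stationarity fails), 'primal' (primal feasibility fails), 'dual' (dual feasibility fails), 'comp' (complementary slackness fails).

Gradient of f: grad f(x) = Q x + c = (-4, 1)
Constraint values g_i(x) = a_i^T x - b_i:
  g_1((1, -1)) = 0
Stationarity residual: grad f(x) + sum_i lambda_i a_i = (2, -3)
  -> stationarity FAILS
Primal feasibility (all g_i <= 0): OK
Dual feasibility (all lambda_i >= 0): OK
Complementary slackness (lambda_i * g_i(x) = 0 for all i): OK

Verdict: the first failing condition is stationarity -> stat.

stat


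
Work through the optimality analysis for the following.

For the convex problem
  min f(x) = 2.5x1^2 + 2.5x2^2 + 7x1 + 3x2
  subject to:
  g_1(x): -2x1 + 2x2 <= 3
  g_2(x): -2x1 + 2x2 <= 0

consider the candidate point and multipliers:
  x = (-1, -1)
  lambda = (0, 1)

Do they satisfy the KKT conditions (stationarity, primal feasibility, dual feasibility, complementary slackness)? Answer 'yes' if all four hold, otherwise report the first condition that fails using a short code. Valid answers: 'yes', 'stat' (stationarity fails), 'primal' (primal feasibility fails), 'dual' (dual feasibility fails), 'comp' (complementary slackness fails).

Gradient of f: grad f(x) = Q x + c = (2, -2)
Constraint values g_i(x) = a_i^T x - b_i:
  g_1((-1, -1)) = -3
  g_2((-1, -1)) = 0
Stationarity residual: grad f(x) + sum_i lambda_i a_i = (0, 0)
  -> stationarity OK
Primal feasibility (all g_i <= 0): OK
Dual feasibility (all lambda_i >= 0): OK
Complementary slackness (lambda_i * g_i(x) = 0 for all i): OK

Verdict: yes, KKT holds.

yes


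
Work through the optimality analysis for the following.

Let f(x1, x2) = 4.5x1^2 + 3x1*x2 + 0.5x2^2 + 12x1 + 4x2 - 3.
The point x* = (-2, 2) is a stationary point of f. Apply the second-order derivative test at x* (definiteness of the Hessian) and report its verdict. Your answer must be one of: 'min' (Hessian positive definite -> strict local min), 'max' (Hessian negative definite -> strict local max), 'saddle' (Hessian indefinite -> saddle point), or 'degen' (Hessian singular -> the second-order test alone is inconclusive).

Compute the Hessian H = grad^2 f:
  H = [[9, 3], [3, 1]]
Verify stationarity: grad f(x*) = H x* + g = (0, 0).
Eigenvalues of H: 0, 10.
H has a zero eigenvalue (singular; positive semidefinite but not definite), so H is neither positive definite, negative definite, nor indefinite. The second-order test alone is inconclusive -> degen.
(Indeed, f is constant along the null direction of H through x*, so x* is not a strict local extremum.)

degen


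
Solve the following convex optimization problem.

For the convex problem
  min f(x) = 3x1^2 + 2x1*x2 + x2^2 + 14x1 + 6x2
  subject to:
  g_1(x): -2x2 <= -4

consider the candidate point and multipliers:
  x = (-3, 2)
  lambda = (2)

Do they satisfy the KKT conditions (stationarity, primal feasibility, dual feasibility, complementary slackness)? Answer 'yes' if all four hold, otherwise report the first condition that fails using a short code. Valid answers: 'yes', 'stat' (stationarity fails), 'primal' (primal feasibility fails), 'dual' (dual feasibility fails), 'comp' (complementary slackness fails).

Gradient of f: grad f(x) = Q x + c = (0, 4)
Constraint values g_i(x) = a_i^T x - b_i:
  g_1((-3, 2)) = 0
Stationarity residual: grad f(x) + sum_i lambda_i a_i = (0, 0)
  -> stationarity OK
Primal feasibility (all g_i <= 0): OK
Dual feasibility (all lambda_i >= 0): OK
Complementary slackness (lambda_i * g_i(x) = 0 for all i): OK

Verdict: yes, KKT holds.

yes


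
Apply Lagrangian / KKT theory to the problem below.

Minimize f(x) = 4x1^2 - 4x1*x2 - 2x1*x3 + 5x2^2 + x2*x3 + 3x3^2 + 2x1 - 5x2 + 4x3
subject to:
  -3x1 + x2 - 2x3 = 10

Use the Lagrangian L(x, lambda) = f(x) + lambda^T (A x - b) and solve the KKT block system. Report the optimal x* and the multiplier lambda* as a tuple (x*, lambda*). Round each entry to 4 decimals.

Form the Lagrangian:
  L(x, lambda) = (1/2) x^T Q x + c^T x + lambda^T (A x - b)
Stationarity (grad_x L = 0): Q x + c + A^T lambda = 0.
Primal feasibility: A x = b.

This gives the KKT block system:
  [ Q   A^T ] [ x     ]   [-c ]
  [ A    0  ] [ lambda ] = [ b ]

Solving the linear system:
  x*      = (-1.7262, 0.321, -2.2503)
  lambda* = (-2.8642)
  f(x*)   = 7.2918

x* = (-1.7262, 0.321, -2.2503), lambda* = (-2.8642)


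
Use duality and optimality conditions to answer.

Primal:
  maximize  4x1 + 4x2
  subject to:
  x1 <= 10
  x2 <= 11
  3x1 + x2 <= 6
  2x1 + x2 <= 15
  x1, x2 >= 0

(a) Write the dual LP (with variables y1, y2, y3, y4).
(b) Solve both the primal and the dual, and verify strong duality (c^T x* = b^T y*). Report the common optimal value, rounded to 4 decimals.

The standard primal-dual pair for 'max c^T x s.t. A x <= b, x >= 0' is:
  Dual:  min b^T y  s.t.  A^T y >= c,  y >= 0.

So the dual LP is:
  minimize  10y1 + 11y2 + 6y3 + 15y4
  subject to:
    y1 + 3y3 + 2y4 >= 4
    y2 + y3 + y4 >= 4
    y1, y2, y3, y4 >= 0

Solving the primal: x* = (0, 6).
  primal value c^T x* = 24.
Solving the dual: y* = (0, 0, 4, 0).
  dual value b^T y* = 24.
Strong duality: c^T x* = b^T y*. Confirmed.

24


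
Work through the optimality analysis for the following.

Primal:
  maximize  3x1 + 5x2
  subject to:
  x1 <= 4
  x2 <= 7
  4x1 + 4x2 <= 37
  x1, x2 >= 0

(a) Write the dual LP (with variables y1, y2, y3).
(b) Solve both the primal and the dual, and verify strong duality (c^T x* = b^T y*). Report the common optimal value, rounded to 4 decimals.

The standard primal-dual pair for 'max c^T x s.t. A x <= b, x >= 0' is:
  Dual:  min b^T y  s.t.  A^T y >= c,  y >= 0.

So the dual LP is:
  minimize  4y1 + 7y2 + 37y3
  subject to:
    y1 + 4y3 >= 3
    y2 + 4y3 >= 5
    y1, y2, y3 >= 0

Solving the primal: x* = (2.25, 7).
  primal value c^T x* = 41.75.
Solving the dual: y* = (0, 2, 0.75).
  dual value b^T y* = 41.75.
Strong duality: c^T x* = b^T y*. Confirmed.

41.75


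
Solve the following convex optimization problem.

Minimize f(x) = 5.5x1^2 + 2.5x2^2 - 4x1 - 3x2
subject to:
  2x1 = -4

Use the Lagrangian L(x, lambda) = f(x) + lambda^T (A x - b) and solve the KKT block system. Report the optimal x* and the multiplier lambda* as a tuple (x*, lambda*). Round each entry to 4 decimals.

Form the Lagrangian:
  L(x, lambda) = (1/2) x^T Q x + c^T x + lambda^T (A x - b)
Stationarity (grad_x L = 0): Q x + c + A^T lambda = 0.
Primal feasibility: A x = b.

This gives the KKT block system:
  [ Q   A^T ] [ x     ]   [-c ]
  [ A    0  ] [ lambda ] = [ b ]

Solving the linear system:
  x*      = (-2, 0.6)
  lambda* = (13)
  f(x*)   = 29.1

x* = (-2, 0.6), lambda* = (13)


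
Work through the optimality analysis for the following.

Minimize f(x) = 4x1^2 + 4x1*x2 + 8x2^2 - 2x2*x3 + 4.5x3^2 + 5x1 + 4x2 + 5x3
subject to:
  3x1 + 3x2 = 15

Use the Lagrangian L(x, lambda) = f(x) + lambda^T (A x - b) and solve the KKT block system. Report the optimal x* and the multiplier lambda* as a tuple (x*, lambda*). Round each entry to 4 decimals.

Form the Lagrangian:
  L(x, lambda) = (1/2) x^T Q x + c^T x + lambda^T (A x - b)
Stationarity (grad_x L = 0): Q x + c + A^T lambda = 0.
Primal feasibility: A x = b.

This gives the KKT block system:
  [ Q   A^T ] [ x     ]   [-c ]
  [ A    0  ] [ lambda ] = [ b ]

Solving the linear system:
  x*      = (3.7214, 1.2786, -0.2714)
  lambda* = (-13.2952)
  f(x*)   = 110.8964

x* = (3.7214, 1.2786, -0.2714), lambda* = (-13.2952)


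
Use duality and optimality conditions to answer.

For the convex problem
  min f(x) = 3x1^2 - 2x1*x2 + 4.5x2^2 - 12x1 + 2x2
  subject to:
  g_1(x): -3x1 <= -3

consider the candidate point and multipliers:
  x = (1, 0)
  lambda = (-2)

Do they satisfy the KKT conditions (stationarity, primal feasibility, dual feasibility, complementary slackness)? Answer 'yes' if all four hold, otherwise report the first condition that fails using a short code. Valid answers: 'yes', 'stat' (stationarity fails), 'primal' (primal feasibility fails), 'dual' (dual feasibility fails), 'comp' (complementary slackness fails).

Gradient of f: grad f(x) = Q x + c = (-6, 0)
Constraint values g_i(x) = a_i^T x - b_i:
  g_1((1, 0)) = 0
Stationarity residual: grad f(x) + sum_i lambda_i a_i = (0, 0)
  -> stationarity OK
Primal feasibility (all g_i <= 0): OK
Dual feasibility (all lambda_i >= 0): FAILS
Complementary slackness (lambda_i * g_i(x) = 0 for all i): OK

Verdict: the first failing condition is dual_feasibility -> dual.

dual


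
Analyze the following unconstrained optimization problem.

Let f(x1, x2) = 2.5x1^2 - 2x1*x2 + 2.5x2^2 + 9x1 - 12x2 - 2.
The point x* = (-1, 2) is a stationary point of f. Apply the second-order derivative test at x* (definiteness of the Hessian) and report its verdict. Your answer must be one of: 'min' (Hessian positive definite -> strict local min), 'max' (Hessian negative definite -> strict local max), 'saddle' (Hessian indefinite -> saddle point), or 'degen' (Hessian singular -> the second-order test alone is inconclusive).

Compute the Hessian H = grad^2 f:
  H = [[5, -2], [-2, 5]]
Verify stationarity: grad f(x*) = H x* + g = (0, 0).
Eigenvalues of H: 3, 7.
Both eigenvalues > 0, so H is positive definite -> x* is a strict local min.

min


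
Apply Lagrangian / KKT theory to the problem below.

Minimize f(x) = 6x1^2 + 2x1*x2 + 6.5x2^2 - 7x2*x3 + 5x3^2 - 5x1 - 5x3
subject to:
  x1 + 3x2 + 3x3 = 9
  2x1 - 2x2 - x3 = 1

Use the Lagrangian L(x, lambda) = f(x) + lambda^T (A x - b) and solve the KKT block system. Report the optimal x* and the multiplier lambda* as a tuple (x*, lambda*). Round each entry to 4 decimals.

Form the Lagrangian:
  L(x, lambda) = (1/2) x^T Q x + c^T x + lambda^T (A x - b)
Stationarity (grad_x L = 0): Q x + c + A^T lambda = 0.
Primal feasibility: A x = b.

This gives the KKT block system:
  [ Q   A^T ] [ x     ]   [-c ]
  [ A    0  ] [ lambda ] = [ b ]

Solving the linear system:
  x*      = (1.984, 0.6294, 1.7093)
  lambda* = (-5.063, -7.502)
  f(x*)   = 17.3014

x* = (1.984, 0.6294, 1.7093), lambda* = (-5.063, -7.502)
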